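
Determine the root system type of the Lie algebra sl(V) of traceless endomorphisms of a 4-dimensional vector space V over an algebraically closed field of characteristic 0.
A_3

This is sl(4), which has dimension 4^2 - 1 = 15 and rank 4 - 1 = 3 (a Cartan subalgebra is the diagonal traceless matrices). In the classification of classical Lie algebras, the special linear algebra sl(n+1) has type A_n; here n = 3, so the Dynkin diagram is a chain of 3 nodes with single edges (A_3). Hence the type is A_3.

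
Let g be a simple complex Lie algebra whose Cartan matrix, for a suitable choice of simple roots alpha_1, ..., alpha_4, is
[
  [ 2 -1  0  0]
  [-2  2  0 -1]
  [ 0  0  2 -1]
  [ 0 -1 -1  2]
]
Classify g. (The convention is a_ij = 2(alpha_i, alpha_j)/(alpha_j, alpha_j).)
The matrix has rank 4 with 2's on the diagonal. Reading the off-diagonal entries as Dynkin edges (a single edge where a_ij = a_ji = -1; a double or triple edge where a_ij * a_ji = 2 or 3), the diagram is a chain of 4 nodes with a double edge at one end; the terminal node there is the unique short simple root (B_4). One simple-root ordering that puts it in standard form is (alpha_3, alpha_4, alpha_2, alpha_1). So the algebra is type B_4, i.e. so(9).

type B_4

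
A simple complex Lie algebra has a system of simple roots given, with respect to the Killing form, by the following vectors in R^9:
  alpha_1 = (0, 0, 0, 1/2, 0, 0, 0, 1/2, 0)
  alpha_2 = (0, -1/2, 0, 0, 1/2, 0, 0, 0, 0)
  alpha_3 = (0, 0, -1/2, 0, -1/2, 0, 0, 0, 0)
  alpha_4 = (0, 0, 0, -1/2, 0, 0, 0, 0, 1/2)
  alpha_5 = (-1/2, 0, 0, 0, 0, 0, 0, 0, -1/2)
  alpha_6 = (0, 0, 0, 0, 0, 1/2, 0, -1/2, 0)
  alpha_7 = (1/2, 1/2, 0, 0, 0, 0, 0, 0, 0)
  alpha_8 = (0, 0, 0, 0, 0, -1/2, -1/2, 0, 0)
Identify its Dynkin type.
A8

Compute the Cartan integers a_ij = 2(alpha_i, alpha_j)/(alpha_j, alpha_j); the resulting 8x8 Cartan matrix is
[[2, 0, 0, -1, 0, -1, 0, 0], [0, 2, -1, 0, 0, 0, -1, 0], [0, -1, 2, 0, 0, 0, 0, 0], [-1, 0, 0, 2, -1, 0, 0, 0], [0, 0, 0, -1, 2, 0, -1, 0], [-1, 0, 0, 0, 0, 2, 0, -1], [0, -1, 0, 0, -1, 0, 2, 0], [0, 0, 0, 0, 0, -1, 0, 2]].
All simple roots have the same length, so the diagram is simply laced. The associated Dynkin diagram is a chain of 8 nodes with single edges (A_8), so the type is A_8 (the algebra sl(9)).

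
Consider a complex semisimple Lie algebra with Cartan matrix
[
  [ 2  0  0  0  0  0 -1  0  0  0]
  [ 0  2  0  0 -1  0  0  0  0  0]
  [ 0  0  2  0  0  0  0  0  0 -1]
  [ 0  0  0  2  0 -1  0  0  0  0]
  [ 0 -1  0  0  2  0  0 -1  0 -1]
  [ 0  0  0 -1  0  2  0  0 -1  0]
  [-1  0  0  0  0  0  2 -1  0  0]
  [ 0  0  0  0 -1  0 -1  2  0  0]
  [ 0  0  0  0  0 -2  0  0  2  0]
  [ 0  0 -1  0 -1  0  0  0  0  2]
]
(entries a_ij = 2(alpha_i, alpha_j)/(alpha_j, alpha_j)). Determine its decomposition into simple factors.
C_3 ⊕ E_7

The diagram associated to this matrix has two connected components: the simple roots {alpha_4, alpha_6, alpha_9} form a chain of 3 nodes with a double edge at one end; the terminal node there is the unique long simple root (C_3), and {alpha_1, alpha_2, alpha_3, alpha_5, alpha_7, alpha_8, alpha_10} form a chain of 6 nodes with one extra node attached to the third node from one end (E_7). A semisimple Lie algebra decomposes uniquely as the direct sum of simple ideals, one per connected component of its Dynkin diagram, so g ≅ C_3 ⊕ E_7 (dimension 21 + 133 = 154).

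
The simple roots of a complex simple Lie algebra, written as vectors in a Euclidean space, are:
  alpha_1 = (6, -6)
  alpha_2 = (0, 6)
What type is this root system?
B2

Compute the Cartan integers a_ij = 2(alpha_i, alpha_j)/(alpha_j, alpha_j); the resulting 2x2 Cartan matrix is
[[2, -2], [-1, 2]].
The roots have two lengths (squared-length ratio 2:1); the short ones are alpha_{2}. The associated Dynkin diagram is a chain of 2 nodes with a double edge at one end; the terminal node there is the unique short simple root (B_2), so the type is B_2 (the algebra so(5)).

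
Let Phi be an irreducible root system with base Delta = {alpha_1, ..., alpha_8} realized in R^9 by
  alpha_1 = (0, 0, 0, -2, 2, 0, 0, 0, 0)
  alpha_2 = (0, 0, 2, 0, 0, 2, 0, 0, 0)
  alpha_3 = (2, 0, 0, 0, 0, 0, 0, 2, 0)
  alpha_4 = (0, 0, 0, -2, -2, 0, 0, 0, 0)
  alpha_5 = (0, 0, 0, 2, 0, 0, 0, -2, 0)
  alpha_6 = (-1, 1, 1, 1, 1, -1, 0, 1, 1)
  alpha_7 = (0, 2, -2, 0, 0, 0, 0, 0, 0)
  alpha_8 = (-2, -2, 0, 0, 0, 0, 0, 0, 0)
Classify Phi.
type E_8

Compute the Cartan integers a_ij = 2(alpha_i, alpha_j)/(alpha_j, alpha_j); the resulting 8x8 Cartan matrix is
[[2, 0, 0, 0, -1, 0, 0, 0], [0, 2, 0, 0, 0, 0, -1, 0], [0, 0, 2, 0, -1, 0, 0, -1], [0, 0, 0, 2, -1, -1, 0, 0], [-1, 0, -1, -1, 2, 0, 0, 0], [0, 0, 0, -1, 0, 2, 0, 0], [0, -1, 0, 0, 0, 0, 2, -1], [0, 0, -1, 0, 0, 0, -1, 2]].
All simple roots have the same length, so the diagram is simply laced. The associated Dynkin diagram is a chain of 7 nodes with one extra node attached to the third node from one end (E_8), so the type is E_8.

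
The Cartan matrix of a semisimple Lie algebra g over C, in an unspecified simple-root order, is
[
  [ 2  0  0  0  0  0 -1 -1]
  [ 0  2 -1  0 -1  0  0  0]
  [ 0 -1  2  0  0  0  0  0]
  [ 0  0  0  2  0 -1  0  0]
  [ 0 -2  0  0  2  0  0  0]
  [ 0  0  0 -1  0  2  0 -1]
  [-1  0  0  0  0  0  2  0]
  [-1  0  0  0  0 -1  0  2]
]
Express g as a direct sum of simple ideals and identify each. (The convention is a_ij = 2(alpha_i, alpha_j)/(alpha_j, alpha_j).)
The diagram associated to this matrix has two connected components: the simple roots {alpha_1, alpha_4, alpha_6, alpha_7, alpha_8} form a chain of 5 nodes with single edges (A_5), and {alpha_2, alpha_3, alpha_5} form a chain of 3 nodes with a double edge at one end; the terminal node there is the unique long simple root (C_3). A semisimple Lie algebra decomposes uniquely as the direct sum of simple ideals, one per connected component of its Dynkin diagram, so g ≅ A_5 ⊕ C_3 (dimension 35 + 21 = 56).

A_5 (sl(6)) + C_3 (sp(6))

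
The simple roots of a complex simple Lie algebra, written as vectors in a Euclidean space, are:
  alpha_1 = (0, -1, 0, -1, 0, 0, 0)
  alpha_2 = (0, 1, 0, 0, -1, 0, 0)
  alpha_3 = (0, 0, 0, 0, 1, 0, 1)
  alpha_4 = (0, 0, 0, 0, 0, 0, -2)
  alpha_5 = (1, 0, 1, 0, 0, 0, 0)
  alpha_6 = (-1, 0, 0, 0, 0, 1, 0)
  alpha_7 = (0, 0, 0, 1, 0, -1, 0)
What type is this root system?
C_7 (sp(14))

Compute the Cartan integers a_ij = 2(alpha_i, alpha_j)/(alpha_j, alpha_j); the resulting 7x7 Cartan matrix is
[[2, -1, 0, 0, 0, 0, -1], [-1, 2, -1, 0, 0, 0, 0], [0, -1, 2, -1, 0, 0, 0], [0, 0, -2, 2, 0, 0, 0], [0, 0, 0, 0, 2, -1, 0], [0, 0, 0, 0, -1, 2, -1], [-1, 0, 0, 0, 0, -1, 2]].
The roots have two lengths (squared-length ratio 2:1); the short ones are alpha_{1,2,3,5,6,7}. The associated Dynkin diagram is a chain of 7 nodes with a double edge at one end; the terminal node there is the unique long simple root (C_7), so the type is C_7 (the algebra sp(14)).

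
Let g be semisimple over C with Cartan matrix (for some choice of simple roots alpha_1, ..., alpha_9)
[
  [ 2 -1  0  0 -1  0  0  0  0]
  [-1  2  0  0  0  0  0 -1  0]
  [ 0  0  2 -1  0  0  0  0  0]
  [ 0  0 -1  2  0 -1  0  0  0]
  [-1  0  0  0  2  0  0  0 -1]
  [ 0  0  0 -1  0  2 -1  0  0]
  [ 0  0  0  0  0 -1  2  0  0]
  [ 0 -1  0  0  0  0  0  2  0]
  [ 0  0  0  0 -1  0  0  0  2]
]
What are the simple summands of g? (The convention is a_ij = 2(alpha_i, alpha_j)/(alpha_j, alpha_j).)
type A_4 ⊕ type A_5

The diagram associated to this matrix has two connected components: the simple roots {alpha_3, alpha_4, alpha_6, alpha_7} form a chain of 4 nodes with single edges (A_4), and {alpha_1, alpha_2, alpha_5, alpha_8, alpha_9} form a chain of 5 nodes with single edges (A_5). A semisimple Lie algebra decomposes uniquely as the direct sum of simple ideals, one per connected component of its Dynkin diagram, so g ≅ A_4 ⊕ A_5 (dimension 24 + 35 = 59).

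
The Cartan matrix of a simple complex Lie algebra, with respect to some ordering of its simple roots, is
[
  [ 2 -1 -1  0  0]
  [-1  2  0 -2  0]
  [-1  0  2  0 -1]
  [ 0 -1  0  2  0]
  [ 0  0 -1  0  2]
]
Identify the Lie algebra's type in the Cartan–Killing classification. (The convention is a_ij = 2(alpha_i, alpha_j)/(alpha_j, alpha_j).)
The matrix has rank 5 with 2's on the diagonal. Reading the off-diagonal entries as Dynkin edges (a single edge where a_ij = a_ji = -1; a double or triple edge where a_ij * a_ji = 2 or 3), the diagram is a chain of 5 nodes with a double edge at one end; the terminal node there is the unique short simple root (B_5). One simple-root ordering that puts it in standard form is (alpha_5, alpha_3, alpha_1, alpha_2, alpha_4). So the algebra is type B_5, i.e. so(11).

B_5 (so(11))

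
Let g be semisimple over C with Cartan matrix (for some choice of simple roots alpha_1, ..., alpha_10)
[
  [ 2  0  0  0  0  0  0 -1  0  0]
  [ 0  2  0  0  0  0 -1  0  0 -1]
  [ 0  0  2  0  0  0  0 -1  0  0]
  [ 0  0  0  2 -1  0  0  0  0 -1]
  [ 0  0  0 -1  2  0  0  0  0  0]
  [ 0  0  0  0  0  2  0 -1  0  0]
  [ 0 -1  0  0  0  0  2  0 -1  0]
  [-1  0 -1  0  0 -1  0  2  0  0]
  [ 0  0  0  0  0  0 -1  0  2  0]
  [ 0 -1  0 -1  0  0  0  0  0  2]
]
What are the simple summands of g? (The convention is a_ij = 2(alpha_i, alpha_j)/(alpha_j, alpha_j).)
The diagram associated to this matrix has two connected components: the simple roots {alpha_2, alpha_4, alpha_5, alpha_7, alpha_9, alpha_10} form a chain of 6 nodes with single edges (A_6), and {alpha_1, alpha_3, alpha_6, alpha_8} form a chain of 2 nodes with a fork of two nodes at one end (D_4). A semisimple Lie algebra decomposes uniquely as the direct sum of simple ideals, one per connected component of its Dynkin diagram, so g ≅ A_6 ⊕ D_4 (dimension 48 + 28 = 76).

A_6 + D_4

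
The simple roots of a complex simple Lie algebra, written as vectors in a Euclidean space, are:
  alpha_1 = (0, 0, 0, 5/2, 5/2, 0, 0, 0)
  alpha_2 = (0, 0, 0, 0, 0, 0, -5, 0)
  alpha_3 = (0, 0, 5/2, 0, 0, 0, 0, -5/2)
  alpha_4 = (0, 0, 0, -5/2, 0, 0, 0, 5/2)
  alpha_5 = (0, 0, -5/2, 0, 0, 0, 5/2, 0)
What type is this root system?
type C_5

Compute the Cartan integers a_ij = 2(alpha_i, alpha_j)/(alpha_j, alpha_j); the resulting 5x5 Cartan matrix is
[[2, 0, 0, -1, 0], [0, 2, 0, 0, -2], [0, 0, 2, -1, -1], [-1, 0, -1, 2, 0], [0, -1, -1, 0, 2]].
The roots have two lengths (squared-length ratio 2:1); the short ones are alpha_{1,3,4,5}. The associated Dynkin diagram is a chain of 5 nodes with a double edge at one end; the terminal node there is the unique long simple root (C_5), so the type is C_5 (the algebra sp(10)).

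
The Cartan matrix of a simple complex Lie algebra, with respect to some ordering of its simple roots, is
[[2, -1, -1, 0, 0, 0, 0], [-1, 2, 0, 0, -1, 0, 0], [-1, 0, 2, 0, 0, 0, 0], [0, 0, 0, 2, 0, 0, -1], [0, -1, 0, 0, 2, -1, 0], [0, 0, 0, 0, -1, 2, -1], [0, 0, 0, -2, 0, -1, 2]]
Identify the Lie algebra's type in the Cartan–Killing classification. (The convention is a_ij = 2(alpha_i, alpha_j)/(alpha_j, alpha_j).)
B7

The matrix has rank 7 with 2's on the diagonal. Reading the off-diagonal entries as Dynkin edges (a single edge where a_ij = a_ji = -1; a double or triple edge where a_ij * a_ji = 2 or 3), the diagram is a chain of 7 nodes with a double edge at one end; the terminal node there is the unique short simple root (B_7). One simple-root ordering that puts it in standard form is (alpha_3, alpha_1, alpha_2, alpha_5, alpha_6, alpha_7, alpha_4). So the algebra is type B_7, i.e. so(15).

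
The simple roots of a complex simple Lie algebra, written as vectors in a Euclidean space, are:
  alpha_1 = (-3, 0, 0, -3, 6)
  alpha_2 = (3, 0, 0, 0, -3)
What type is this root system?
Compute the Cartan integers a_ij = 2(alpha_i, alpha_j)/(alpha_j, alpha_j); the resulting 2x2 Cartan matrix is
[[2, -3], [-1, 2]].
The roots have two lengths (squared-length ratio 3:1); the short ones are alpha_{2}. The associated Dynkin diagram is two nodes joined by a triple edge (G_2), so the type is G_2.

G2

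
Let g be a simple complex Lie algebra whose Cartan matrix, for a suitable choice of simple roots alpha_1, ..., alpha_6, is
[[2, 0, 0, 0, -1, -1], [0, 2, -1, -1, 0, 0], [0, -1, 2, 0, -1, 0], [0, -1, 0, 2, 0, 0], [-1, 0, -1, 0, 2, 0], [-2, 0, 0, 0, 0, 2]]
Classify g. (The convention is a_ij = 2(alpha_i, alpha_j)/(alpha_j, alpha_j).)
The matrix has rank 6 with 2's on the diagonal. Reading the off-diagonal entries as Dynkin edges (a single edge where a_ij = a_ji = -1; a double or triple edge where a_ij * a_ji = 2 or 3), the diagram is a chain of 6 nodes with a double edge at one end; the terminal node there is the unique long simple root (C_6). One simple-root ordering that puts it in standard form is (alpha_4, alpha_2, alpha_3, alpha_5, alpha_1, alpha_6). So the algebra is type C_6, i.e. sp(12).

C_6 (sp(12))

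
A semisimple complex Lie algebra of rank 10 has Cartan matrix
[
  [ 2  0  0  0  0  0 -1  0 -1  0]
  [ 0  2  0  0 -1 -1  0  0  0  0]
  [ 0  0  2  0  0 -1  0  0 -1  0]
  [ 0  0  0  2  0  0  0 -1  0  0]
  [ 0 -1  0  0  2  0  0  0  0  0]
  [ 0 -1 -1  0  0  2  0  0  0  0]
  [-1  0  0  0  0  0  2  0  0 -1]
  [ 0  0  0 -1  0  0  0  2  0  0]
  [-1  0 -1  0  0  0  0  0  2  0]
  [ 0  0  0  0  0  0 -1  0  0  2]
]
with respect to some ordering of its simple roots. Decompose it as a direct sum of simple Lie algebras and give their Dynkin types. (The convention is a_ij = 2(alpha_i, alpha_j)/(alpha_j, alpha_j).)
A_2 ⊕ A_8

The diagram associated to this matrix has two connected components: the simple roots {alpha_4, alpha_8} form a chain of 2 nodes with single edges (A_2), and {alpha_1, alpha_2, alpha_3, alpha_5, alpha_6, alpha_7, alpha_9, alpha_10} form a chain of 8 nodes with single edges (A_8). A semisimple Lie algebra decomposes uniquely as the direct sum of simple ideals, one per connected component of its Dynkin diagram, so g ≅ A_2 ⊕ A_8 (dimension 8 + 80 = 88).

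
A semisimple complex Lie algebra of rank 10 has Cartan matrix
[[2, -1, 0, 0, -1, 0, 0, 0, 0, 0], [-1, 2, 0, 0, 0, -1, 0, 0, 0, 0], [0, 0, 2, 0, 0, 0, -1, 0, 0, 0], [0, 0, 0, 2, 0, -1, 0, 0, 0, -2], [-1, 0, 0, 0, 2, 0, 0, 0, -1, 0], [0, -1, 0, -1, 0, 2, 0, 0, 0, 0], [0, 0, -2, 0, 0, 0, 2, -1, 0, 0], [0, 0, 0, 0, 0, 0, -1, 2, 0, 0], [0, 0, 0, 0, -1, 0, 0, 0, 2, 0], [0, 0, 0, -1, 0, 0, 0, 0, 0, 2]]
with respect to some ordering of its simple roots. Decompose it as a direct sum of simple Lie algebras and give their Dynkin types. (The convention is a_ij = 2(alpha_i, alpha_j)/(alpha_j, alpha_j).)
The diagram associated to this matrix has two connected components: the simple roots {alpha_3, alpha_7, alpha_8} form a chain of 3 nodes with a double edge at one end; the terminal node there is the unique short simple root (B_3), and {alpha_1, alpha_2, alpha_4, alpha_5, alpha_6, alpha_9, alpha_10} form a chain of 7 nodes with a double edge at one end; the terminal node there is the unique short simple root (B_7). A semisimple Lie algebra decomposes uniquely as the direct sum of simple ideals, one per connected component of its Dynkin diagram, so g ≅ B_3 ⊕ B_7 (dimension 21 + 105 = 126).

type B_3 + type B_7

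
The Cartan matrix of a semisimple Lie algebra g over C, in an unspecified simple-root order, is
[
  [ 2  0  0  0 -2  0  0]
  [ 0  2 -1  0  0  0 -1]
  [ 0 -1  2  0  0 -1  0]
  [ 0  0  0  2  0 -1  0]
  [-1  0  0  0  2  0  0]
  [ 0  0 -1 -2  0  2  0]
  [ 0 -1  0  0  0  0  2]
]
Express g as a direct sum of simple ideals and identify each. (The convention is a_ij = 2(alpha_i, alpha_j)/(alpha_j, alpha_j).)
B2 + B5

The diagram associated to this matrix has two connected components: the simple roots {alpha_1, alpha_5} form a chain of 2 nodes with a double edge at one end; the terminal node there is the unique short simple root (B_2), and {alpha_2, alpha_3, alpha_4, alpha_6, alpha_7} form a chain of 5 nodes with a double edge at one end; the terminal node there is the unique short simple root (B_5). A semisimple Lie algebra decomposes uniquely as the direct sum of simple ideals, one per connected component of its Dynkin diagram, so g ≅ B_2 ⊕ B_5 (dimension 10 + 55 = 65).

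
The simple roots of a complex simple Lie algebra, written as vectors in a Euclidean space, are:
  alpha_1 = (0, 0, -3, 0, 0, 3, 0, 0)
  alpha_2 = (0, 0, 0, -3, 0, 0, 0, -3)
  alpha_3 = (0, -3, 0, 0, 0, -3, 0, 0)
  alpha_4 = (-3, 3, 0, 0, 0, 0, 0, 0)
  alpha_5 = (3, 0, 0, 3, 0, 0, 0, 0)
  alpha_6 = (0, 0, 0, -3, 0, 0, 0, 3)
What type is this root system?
Compute the Cartan integers a_ij = 2(alpha_i, alpha_j)/(alpha_j, alpha_j); the resulting 6x6 Cartan matrix is
[[2, 0, -1, 0, 0, 0], [0, 2, 0, 0, -1, 0], [-1, 0, 2, -1, 0, 0], [0, 0, -1, 2, -1, 0], [0, -1, 0, -1, 2, -1], [0, 0, 0, 0, -1, 2]].
All simple roots have the same length, so the diagram is simply laced. The associated Dynkin diagram is a chain of 4 nodes with a fork of two nodes at one end (D_6), so the type is D_6 (the algebra so(12)).

type D_6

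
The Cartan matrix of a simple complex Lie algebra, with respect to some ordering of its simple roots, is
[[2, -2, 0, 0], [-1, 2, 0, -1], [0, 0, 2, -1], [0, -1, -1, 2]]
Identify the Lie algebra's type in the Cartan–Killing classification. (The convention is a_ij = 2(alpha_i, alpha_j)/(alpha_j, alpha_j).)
C_4 (sp(8))

The matrix has rank 4 with 2's on the diagonal. Reading the off-diagonal entries as Dynkin edges (a single edge where a_ij = a_ji = -1; a double or triple edge where a_ij * a_ji = 2 or 3), the diagram is a chain of 4 nodes with a double edge at one end; the terminal node there is the unique long simple root (C_4). One simple-root ordering that puts it in standard form is (alpha_3, alpha_4, alpha_2, alpha_1). So the algebra is type C_4, i.e. sp(8).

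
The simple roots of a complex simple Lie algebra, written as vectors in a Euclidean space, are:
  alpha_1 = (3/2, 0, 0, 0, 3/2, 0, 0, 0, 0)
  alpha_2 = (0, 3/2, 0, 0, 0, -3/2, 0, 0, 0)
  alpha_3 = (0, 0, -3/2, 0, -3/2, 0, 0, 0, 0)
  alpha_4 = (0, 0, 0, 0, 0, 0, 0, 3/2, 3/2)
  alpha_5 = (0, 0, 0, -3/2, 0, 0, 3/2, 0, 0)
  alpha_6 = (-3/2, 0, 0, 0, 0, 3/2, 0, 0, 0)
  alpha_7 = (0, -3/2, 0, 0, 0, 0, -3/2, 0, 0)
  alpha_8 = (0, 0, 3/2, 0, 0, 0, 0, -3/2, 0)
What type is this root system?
A8

Compute the Cartan integers a_ij = 2(alpha_i, alpha_j)/(alpha_j, alpha_j); the resulting 8x8 Cartan matrix is
[[2, 0, -1, 0, 0, -1, 0, 0], [0, 2, 0, 0, 0, -1, -1, 0], [-1, 0, 2, 0, 0, 0, 0, -1], [0, 0, 0, 2, 0, 0, 0, -1], [0, 0, 0, 0, 2, 0, -1, 0], [-1, -1, 0, 0, 0, 2, 0, 0], [0, -1, 0, 0, -1, 0, 2, 0], [0, 0, -1, -1, 0, 0, 0, 2]].
All simple roots have the same length, so the diagram is simply laced. The associated Dynkin diagram is a chain of 8 nodes with single edges (A_8), so the type is A_8 (the algebra sl(9)).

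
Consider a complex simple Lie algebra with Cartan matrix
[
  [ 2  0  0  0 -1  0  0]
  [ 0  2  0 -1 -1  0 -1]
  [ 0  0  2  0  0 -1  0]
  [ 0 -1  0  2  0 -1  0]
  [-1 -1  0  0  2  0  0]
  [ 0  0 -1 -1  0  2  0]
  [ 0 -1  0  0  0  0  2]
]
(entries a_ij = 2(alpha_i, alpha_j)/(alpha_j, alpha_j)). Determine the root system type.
The matrix has rank 7 with 2's on the diagonal. Reading the off-diagonal entries as Dynkin edges (a single edge where a_ij = a_ji = -1; a double or triple edge where a_ij * a_ji = 2 or 3), the diagram is a chain of 6 nodes with one extra node attached to the third node from one end (E_7). One simple-root ordering that puts it in standard form is (alpha_1, alpha_7, alpha_5, alpha_2, alpha_4, alpha_6, alpha_3). So the algebra is type E_7.

E7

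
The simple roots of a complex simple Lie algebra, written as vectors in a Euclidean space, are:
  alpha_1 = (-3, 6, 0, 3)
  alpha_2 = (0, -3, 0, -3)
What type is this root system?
G2

Compute the Cartan integers a_ij = 2(alpha_i, alpha_j)/(alpha_j, alpha_j); the resulting 2x2 Cartan matrix is
[[2, -3], [-1, 2]].
The roots have two lengths (squared-length ratio 3:1); the short ones are alpha_{2}. The associated Dynkin diagram is two nodes joined by a triple edge (G_2), so the type is G_2.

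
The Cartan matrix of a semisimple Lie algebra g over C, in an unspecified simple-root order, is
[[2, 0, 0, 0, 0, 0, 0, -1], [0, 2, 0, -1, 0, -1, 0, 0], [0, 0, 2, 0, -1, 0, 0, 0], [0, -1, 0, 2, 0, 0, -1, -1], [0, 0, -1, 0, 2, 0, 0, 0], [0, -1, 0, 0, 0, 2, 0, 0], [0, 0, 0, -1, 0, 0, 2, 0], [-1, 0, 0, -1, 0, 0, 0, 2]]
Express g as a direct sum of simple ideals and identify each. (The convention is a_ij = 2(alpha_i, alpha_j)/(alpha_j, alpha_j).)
The diagram associated to this matrix has two connected components: the simple roots {alpha_3, alpha_5} form a chain of 2 nodes with single edges (A_2), and {alpha_1, alpha_2, alpha_4, alpha_6, alpha_7, alpha_8} form a chain of 5 nodes with one extra node attached to the third node from one end (E_6). A semisimple Lie algebra decomposes uniquely as the direct sum of simple ideals, one per connected component of its Dynkin diagram, so g ≅ A_2 ⊕ E_6 (dimension 8 + 78 = 86).

A_2 + E_6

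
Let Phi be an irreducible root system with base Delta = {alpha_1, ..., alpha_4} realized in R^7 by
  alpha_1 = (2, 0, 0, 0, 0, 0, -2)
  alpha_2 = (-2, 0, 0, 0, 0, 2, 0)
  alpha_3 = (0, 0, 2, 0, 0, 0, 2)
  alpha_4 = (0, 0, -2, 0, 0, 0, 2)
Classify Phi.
Compute the Cartan integers a_ij = 2(alpha_i, alpha_j)/(alpha_j, alpha_j); the resulting 4x4 Cartan matrix is
[[2, -1, -1, -1], [-1, 2, 0, 0], [-1, 0, 2, 0], [-1, 0, 0, 2]].
All simple roots have the same length, so the diagram is simply laced. The associated Dynkin diagram is a chain of 2 nodes with a fork of two nodes at one end (D_4), so the type is D_4 (the algebra so(8)).

type D_4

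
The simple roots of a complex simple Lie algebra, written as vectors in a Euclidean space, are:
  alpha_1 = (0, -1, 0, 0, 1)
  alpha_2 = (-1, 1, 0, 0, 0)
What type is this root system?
A_2

Compute the Cartan integers a_ij = 2(alpha_i, alpha_j)/(alpha_j, alpha_j); the resulting 2x2 Cartan matrix is
[[2, -1], [-1, 2]].
All simple roots have the same length, so the diagram is simply laced. The associated Dynkin diagram is a chain of 2 nodes with single edges (A_2), so the type is A_2 (the algebra sl(3)).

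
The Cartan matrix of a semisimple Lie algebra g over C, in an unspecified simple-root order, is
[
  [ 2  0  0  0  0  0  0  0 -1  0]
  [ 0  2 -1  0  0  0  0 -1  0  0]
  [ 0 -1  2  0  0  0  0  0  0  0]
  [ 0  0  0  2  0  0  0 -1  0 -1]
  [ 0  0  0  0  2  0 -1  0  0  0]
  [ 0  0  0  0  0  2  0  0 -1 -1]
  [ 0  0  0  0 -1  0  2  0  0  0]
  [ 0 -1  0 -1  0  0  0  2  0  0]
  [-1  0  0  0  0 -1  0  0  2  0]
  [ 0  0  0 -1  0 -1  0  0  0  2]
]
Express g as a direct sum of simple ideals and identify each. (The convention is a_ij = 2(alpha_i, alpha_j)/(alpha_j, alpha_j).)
A2 ⊕ A8

The diagram associated to this matrix has two connected components: the simple roots {alpha_5, alpha_7} form a chain of 2 nodes with single edges (A_2), and {alpha_1, alpha_2, alpha_3, alpha_4, alpha_6, alpha_8, alpha_9, alpha_10} form a chain of 8 nodes with single edges (A_8). A semisimple Lie algebra decomposes uniquely as the direct sum of simple ideals, one per connected component of its Dynkin diagram, so g ≅ A_2 ⊕ A_8 (dimension 8 + 80 = 88).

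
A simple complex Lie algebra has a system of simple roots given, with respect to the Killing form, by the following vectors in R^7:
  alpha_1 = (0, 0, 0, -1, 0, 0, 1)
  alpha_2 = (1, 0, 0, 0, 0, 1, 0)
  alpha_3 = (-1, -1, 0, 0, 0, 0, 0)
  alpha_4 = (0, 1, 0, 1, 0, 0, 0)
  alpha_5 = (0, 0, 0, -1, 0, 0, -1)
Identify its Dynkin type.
type D_5

Compute the Cartan integers a_ij = 2(alpha_i, alpha_j)/(alpha_j, alpha_j); the resulting 5x5 Cartan matrix is
[[2, 0, 0, -1, 0], [0, 2, -1, 0, 0], [0, -1, 2, -1, 0], [-1, 0, -1, 2, -1], [0, 0, 0, -1, 2]].
All simple roots have the same length, so the diagram is simply laced. The associated Dynkin diagram is a chain of 3 nodes with a fork of two nodes at one end (D_5), so the type is D_5 (the algebra so(10)).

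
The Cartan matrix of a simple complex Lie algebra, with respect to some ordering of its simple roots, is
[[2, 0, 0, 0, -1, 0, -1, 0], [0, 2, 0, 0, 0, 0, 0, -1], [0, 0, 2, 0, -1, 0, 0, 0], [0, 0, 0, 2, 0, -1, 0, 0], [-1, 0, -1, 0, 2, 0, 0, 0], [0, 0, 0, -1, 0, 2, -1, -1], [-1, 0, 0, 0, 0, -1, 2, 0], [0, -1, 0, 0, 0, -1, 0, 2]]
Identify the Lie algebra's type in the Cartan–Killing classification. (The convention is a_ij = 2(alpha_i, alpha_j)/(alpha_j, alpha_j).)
type E_8

The matrix has rank 8 with 2's on the diagonal. Reading the off-diagonal entries as Dynkin edges (a single edge where a_ij = a_ji = -1; a double or triple edge where a_ij * a_ji = 2 or 3), the diagram is a chain of 7 nodes with one extra node attached to the third node from one end (E_8). One simple-root ordering that puts it in standard form is (alpha_2, alpha_4, alpha_8, alpha_6, alpha_7, alpha_1, alpha_5, alpha_3). So the algebra is type E_8.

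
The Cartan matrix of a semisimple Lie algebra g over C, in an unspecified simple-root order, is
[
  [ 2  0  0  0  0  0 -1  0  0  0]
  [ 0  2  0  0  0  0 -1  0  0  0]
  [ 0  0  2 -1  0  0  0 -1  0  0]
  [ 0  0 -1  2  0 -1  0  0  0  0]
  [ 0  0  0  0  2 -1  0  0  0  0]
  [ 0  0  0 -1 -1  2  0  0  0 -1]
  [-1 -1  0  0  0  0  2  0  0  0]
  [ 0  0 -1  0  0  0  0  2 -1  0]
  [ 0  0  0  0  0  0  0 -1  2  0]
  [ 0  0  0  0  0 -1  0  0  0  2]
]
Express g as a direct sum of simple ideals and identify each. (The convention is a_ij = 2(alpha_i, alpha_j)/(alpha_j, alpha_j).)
A3 ⊕ D7

The diagram associated to this matrix has two connected components: the simple roots {alpha_1, alpha_2, alpha_7} form a chain of 3 nodes with single edges (A_3), and {alpha_3, alpha_4, alpha_5, alpha_6, alpha_8, alpha_9, alpha_10} form a chain of 5 nodes with a fork of two nodes at one end (D_7). A semisimple Lie algebra decomposes uniquely as the direct sum of simple ideals, one per connected component of its Dynkin diagram, so g ≅ A_3 ⊕ D_7 (dimension 15 + 91 = 106).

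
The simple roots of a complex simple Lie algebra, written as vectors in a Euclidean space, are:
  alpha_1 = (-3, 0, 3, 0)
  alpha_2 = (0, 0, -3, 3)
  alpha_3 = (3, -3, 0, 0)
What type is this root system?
type A_3

Compute the Cartan integers a_ij = 2(alpha_i, alpha_j)/(alpha_j, alpha_j); the resulting 3x3 Cartan matrix is
[[2, -1, -1], [-1, 2, 0], [-1, 0, 2]].
All simple roots have the same length, so the diagram is simply laced. The associated Dynkin diagram is a chain of 3 nodes with single edges (A_3), so the type is A_3 (the algebra sl(4)).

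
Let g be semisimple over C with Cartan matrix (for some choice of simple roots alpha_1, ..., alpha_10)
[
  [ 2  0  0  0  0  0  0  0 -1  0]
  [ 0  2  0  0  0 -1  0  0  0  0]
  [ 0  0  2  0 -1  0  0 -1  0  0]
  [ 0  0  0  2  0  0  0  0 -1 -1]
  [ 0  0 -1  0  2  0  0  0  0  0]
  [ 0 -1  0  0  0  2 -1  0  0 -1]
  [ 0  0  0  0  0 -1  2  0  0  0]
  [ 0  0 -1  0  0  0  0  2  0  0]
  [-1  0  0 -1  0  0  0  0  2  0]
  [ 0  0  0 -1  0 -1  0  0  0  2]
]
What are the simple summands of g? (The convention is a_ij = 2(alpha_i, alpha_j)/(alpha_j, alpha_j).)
The diagram associated to this matrix has two connected components: the simple roots {alpha_3, alpha_5, alpha_8} form a chain of 3 nodes with single edges (A_3), and {alpha_1, alpha_2, alpha_4, alpha_6, alpha_7, alpha_9, alpha_10} form a chain of 5 nodes with a fork of two nodes at one end (D_7). A semisimple Lie algebra decomposes uniquely as the direct sum of simple ideals, one per connected component of its Dynkin diagram, so g ≅ A_3 ⊕ D_7 (dimension 15 + 91 = 106).

A_3 (sl(4)) + D_7 (so(14))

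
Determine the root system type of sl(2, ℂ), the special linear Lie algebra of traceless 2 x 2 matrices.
This is sl(2), which has dimension 2^2 - 1 = 3 and rank 2 - 1 = 1 (a Cartan subalgebra is the diagonal traceless matrices). In the classification of classical Lie algebras, the special linear algebra sl(n+1) has type A_n; here n = 1, so the Dynkin diagram is a chain of 1 nodes with single edges (A_1). Hence the type is A_1.

A1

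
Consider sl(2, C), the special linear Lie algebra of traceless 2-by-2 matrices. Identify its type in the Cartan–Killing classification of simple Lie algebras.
This is sl(2), which has dimension 2^2 - 1 = 3 and rank 2 - 1 = 1 (a Cartan subalgebra is the diagonal traceless matrices). In the classification of classical Lie algebras, the special linear algebra sl(n+1) has type A_n; here n = 1, so the Dynkin diagram is a chain of 1 nodes with single edges (A_1). Hence the type is A_1.

A1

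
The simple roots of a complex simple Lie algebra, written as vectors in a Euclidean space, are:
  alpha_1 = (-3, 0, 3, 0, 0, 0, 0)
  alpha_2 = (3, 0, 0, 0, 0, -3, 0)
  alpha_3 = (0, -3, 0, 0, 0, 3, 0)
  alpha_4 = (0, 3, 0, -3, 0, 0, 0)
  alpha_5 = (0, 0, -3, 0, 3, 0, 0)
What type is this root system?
Compute the Cartan integers a_ij = 2(alpha_i, alpha_j)/(alpha_j, alpha_j); the resulting 5x5 Cartan matrix is
[[2, -1, 0, 0, -1], [-1, 2, -1, 0, 0], [0, -1, 2, -1, 0], [0, 0, -1, 2, 0], [-1, 0, 0, 0, 2]].
All simple roots have the same length, so the diagram is simply laced. The associated Dynkin diagram is a chain of 5 nodes with single edges (A_5), so the type is A_5 (the algebra sl(6)).

type A_5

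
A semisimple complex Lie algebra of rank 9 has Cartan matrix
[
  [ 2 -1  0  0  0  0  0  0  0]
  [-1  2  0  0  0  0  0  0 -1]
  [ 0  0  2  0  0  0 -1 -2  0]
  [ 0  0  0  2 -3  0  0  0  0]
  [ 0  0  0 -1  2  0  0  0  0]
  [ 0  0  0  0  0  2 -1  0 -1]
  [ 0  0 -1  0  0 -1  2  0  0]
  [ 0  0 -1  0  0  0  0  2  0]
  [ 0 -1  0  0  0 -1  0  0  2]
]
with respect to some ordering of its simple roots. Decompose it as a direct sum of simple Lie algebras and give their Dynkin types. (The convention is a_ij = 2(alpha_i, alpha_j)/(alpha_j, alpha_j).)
B_7 (so(15)) ⊕ G_2

The diagram associated to this matrix has two connected components: the simple roots {alpha_1, alpha_2, alpha_3, alpha_6, alpha_7, alpha_8, alpha_9} form a chain of 7 nodes with a double edge at one end; the terminal node there is the unique short simple root (B_7), and {alpha_4, alpha_5} form two nodes joined by a triple edge (G_2). A semisimple Lie algebra decomposes uniquely as the direct sum of simple ideals, one per connected component of its Dynkin diagram, so g ≅ B_7 ⊕ G_2 (dimension 105 + 14 = 119).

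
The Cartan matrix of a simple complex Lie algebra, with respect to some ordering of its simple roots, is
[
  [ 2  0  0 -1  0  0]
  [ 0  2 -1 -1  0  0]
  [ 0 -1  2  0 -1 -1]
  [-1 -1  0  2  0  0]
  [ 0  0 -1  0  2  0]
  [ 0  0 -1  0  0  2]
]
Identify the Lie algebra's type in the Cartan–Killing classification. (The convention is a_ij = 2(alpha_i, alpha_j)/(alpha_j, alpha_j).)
The matrix has rank 6 with 2's on the diagonal. Reading the off-diagonal entries as Dynkin edges (a single edge where a_ij = a_ji = -1; a double or triple edge where a_ij * a_ji = 2 or 3), the diagram is a chain of 4 nodes with a fork of two nodes at one end (D_6). One simple-root ordering that puts it in standard form is (alpha_1, alpha_4, alpha_2, alpha_3, alpha_6, alpha_5). So the algebra is type D_6, i.e. so(12).

type D_6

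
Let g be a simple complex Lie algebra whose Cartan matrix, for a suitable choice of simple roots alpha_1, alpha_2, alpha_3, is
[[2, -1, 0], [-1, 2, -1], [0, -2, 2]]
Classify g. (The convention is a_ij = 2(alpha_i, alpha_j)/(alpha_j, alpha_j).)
The matrix has rank 3 with 2's on the diagonal. Reading the off-diagonal entries as Dynkin edges (a single edge where a_ij = a_ji = -1; a double or triple edge where a_ij * a_ji = 2 or 3), the diagram is a chain of 3 nodes with a double edge at one end; the terminal node there is the unique long simple root (C_3). One simple-root ordering that puts it in standard form is (alpha_1, alpha_2, alpha_3). So the algebra is type C_3, i.e. sp(6).

C_3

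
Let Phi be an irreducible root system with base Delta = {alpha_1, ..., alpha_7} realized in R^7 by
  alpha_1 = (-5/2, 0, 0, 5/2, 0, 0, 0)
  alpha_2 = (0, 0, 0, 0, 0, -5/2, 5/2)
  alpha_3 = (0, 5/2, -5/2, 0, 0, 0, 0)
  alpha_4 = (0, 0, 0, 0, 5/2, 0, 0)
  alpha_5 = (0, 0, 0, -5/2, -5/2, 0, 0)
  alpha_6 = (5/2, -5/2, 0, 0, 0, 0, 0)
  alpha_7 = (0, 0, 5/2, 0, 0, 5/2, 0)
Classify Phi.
B_7

Compute the Cartan integers a_ij = 2(alpha_i, alpha_j)/(alpha_j, alpha_j); the resulting 7x7 Cartan matrix is
[[2, 0, 0, 0, -1, -1, 0], [0, 2, 0, 0, 0, 0, -1], [0, 0, 2, 0, 0, -1, -1], [0, 0, 0, 2, -1, 0, 0], [-1, 0, 0, -2, 2, 0, 0], [-1, 0, -1, 0, 0, 2, 0], [0, -1, -1, 0, 0, 0, 2]].
The roots have two lengths (squared-length ratio 2:1); the short ones are alpha_{4}. The associated Dynkin diagram is a chain of 7 nodes with a double edge at one end; the terminal node there is the unique short simple root (B_7), so the type is B_7 (the algebra so(15)).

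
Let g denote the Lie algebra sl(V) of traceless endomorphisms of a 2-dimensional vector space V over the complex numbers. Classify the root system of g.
This is sl(2), which has dimension 2^2 - 1 = 3 and rank 2 - 1 = 1 (a Cartan subalgebra is the diagonal traceless matrices). In the classification of classical Lie algebras, the special linear algebra sl(n+1) has type A_n; here n = 1, so the Dynkin diagram is a chain of 1 nodes with single edges (A_1). Hence the type is A_1.

type A_1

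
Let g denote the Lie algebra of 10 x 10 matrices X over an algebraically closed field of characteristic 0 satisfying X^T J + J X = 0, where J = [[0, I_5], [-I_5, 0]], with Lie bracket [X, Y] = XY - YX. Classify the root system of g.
C_5

This is sp(10), which has dimension 10(10+1)/2 = 55 and rank 10/2 = 5. In the classification of classical Lie algebras, the symplectic algebra sp(2n) has type C_n; here n = 5, so the Dynkin diagram is a chain of 5 nodes with a double edge at one end; the terminal node there is the unique long simple root (C_5). Hence the type is C_5.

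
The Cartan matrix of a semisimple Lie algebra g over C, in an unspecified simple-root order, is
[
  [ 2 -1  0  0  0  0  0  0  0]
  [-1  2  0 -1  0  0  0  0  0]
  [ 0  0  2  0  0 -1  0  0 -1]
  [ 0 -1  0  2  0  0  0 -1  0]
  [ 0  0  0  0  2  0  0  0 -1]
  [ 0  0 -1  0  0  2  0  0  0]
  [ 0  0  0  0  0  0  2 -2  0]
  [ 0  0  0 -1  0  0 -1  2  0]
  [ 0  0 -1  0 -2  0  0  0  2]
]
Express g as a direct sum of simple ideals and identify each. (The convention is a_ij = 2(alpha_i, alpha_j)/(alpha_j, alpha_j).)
The diagram associated to this matrix has two connected components: the simple roots {alpha_3, alpha_5, alpha_6, alpha_9} form a chain of 4 nodes with a double edge at one end; the terminal node there is the unique short simple root (B_4), and {alpha_1, alpha_2, alpha_4, alpha_7, alpha_8} form a chain of 5 nodes with a double edge at one end; the terminal node there is the unique long simple root (C_5). A semisimple Lie algebra decomposes uniquely as the direct sum of simple ideals, one per connected component of its Dynkin diagram, so g ≅ B_4 ⊕ C_5 (dimension 36 + 55 = 91).

B_4 (so(9)) ⊕ C_5 (sp(10))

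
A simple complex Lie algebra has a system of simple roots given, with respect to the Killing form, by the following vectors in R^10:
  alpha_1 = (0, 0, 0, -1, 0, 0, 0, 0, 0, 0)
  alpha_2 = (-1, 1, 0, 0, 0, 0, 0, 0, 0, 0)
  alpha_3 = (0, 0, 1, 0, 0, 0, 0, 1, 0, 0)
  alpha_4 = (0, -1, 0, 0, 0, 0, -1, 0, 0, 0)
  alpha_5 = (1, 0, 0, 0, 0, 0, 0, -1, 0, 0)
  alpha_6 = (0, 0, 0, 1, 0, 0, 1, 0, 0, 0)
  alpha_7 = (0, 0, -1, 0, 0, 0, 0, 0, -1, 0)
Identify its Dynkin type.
Compute the Cartan integers a_ij = 2(alpha_i, alpha_j)/(alpha_j, alpha_j); the resulting 7x7 Cartan matrix is
[[2, 0, 0, 0, 0, -1, 0], [0, 2, 0, -1, -1, 0, 0], [0, 0, 2, 0, -1, 0, -1], [0, -1, 0, 2, 0, -1, 0], [0, -1, -1, 0, 2, 0, 0], [-2, 0, 0, -1, 0, 2, 0], [0, 0, -1, 0, 0, 0, 2]].
The roots have two lengths (squared-length ratio 2:1); the short ones are alpha_{1}. The associated Dynkin diagram is a chain of 7 nodes with a double edge at one end; the terminal node there is the unique short simple root (B_7), so the type is B_7 (the algebra so(15)).

B_7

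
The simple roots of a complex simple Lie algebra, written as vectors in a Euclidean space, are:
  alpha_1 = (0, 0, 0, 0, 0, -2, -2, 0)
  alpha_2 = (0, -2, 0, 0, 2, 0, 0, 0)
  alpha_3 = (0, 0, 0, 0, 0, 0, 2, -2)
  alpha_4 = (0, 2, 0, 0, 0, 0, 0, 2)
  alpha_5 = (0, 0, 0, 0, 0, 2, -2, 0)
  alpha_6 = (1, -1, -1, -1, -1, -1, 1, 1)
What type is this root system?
Compute the Cartan integers a_ij = 2(alpha_i, alpha_j)/(alpha_j, alpha_j); the resulting 6x6 Cartan matrix is
[[2, 0, -1, 0, 0, 0], [0, 2, 0, -1, 0, 0], [-1, 0, 2, -1, -1, 0], [0, -1, -1, 2, 0, 0], [0, 0, -1, 0, 2, -1], [0, 0, 0, 0, -1, 2]].
All simple roots have the same length, so the diagram is simply laced. The associated Dynkin diagram is a chain of 5 nodes with one extra node attached to the third node from one end (E_6), so the type is E_6.

E_6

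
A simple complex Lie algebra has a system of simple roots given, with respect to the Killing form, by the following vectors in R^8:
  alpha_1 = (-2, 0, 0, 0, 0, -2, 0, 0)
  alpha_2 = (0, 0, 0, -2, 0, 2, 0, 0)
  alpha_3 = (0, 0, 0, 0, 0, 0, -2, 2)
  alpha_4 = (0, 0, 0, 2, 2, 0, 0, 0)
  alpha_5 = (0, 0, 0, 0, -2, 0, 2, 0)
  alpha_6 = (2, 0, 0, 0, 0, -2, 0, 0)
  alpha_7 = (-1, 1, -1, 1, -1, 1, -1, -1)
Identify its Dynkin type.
Compute the Cartan integers a_ij = 2(alpha_i, alpha_j)/(alpha_j, alpha_j); the resulting 7x7 Cartan matrix is
[[2, -1, 0, 0, 0, 0, 0], [-1, 2, 0, -1, 0, -1, 0], [0, 0, 2, 0, -1, 0, 0], [0, -1, 0, 2, -1, 0, 0], [0, 0, -1, -1, 2, 0, 0], [0, -1, 0, 0, 0, 2, -1], [0, 0, 0, 0, 0, -1, 2]].
All simple roots have the same length, so the diagram is simply laced. The associated Dynkin diagram is a chain of 6 nodes with one extra node attached to the third node from one end (E_7), so the type is E_7.

type E_7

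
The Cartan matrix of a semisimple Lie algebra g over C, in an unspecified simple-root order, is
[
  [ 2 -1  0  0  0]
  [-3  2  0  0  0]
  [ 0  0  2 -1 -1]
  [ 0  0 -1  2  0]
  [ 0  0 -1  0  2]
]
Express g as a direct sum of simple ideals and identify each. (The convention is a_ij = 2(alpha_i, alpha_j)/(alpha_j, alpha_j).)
A_3 (sl(4)) ⊕ G_2

The diagram associated to this matrix has two connected components: the simple roots {alpha_3, alpha_4, alpha_5} form a chain of 3 nodes with single edges (A_3), and {alpha_1, alpha_2} form two nodes joined by a triple edge (G_2). A semisimple Lie algebra decomposes uniquely as the direct sum of simple ideals, one per connected component of its Dynkin diagram, so g ≅ A_3 ⊕ G_2 (dimension 15 + 14 = 29).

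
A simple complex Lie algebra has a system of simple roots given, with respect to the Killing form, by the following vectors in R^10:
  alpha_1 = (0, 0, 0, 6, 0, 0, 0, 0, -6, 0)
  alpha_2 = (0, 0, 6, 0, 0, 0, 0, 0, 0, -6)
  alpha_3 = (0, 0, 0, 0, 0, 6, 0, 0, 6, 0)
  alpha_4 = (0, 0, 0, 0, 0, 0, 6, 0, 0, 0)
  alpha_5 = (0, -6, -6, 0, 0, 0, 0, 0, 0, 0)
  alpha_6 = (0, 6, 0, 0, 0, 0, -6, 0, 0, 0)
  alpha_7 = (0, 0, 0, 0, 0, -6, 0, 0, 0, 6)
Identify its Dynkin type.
type B_7

Compute the Cartan integers a_ij = 2(alpha_i, alpha_j)/(alpha_j, alpha_j); the resulting 7x7 Cartan matrix is
[[2, 0, -1, 0, 0, 0, 0], [0, 2, 0, 0, -1, 0, -1], [-1, 0, 2, 0, 0, 0, -1], [0, 0, 0, 2, 0, -1, 0], [0, -1, 0, 0, 2, -1, 0], [0, 0, 0, -2, -1, 2, 0], [0, -1, -1, 0, 0, 0, 2]].
The roots have two lengths (squared-length ratio 2:1); the short ones are alpha_{4}. The associated Dynkin diagram is a chain of 7 nodes with a double edge at one end; the terminal node there is the unique short simple root (B_7), so the type is B_7 (the algebra so(15)).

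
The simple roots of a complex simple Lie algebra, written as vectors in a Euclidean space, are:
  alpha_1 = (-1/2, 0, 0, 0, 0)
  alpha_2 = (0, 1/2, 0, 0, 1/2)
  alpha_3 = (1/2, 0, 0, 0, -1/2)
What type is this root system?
Compute the Cartan integers a_ij = 2(alpha_i, alpha_j)/(alpha_j, alpha_j); the resulting 3x3 Cartan matrix is
[[2, 0, -1], [0, 2, -1], [-2, -1, 2]].
The roots have two lengths (squared-length ratio 2:1); the short ones are alpha_{1}. The associated Dynkin diagram is a chain of 3 nodes with a double edge at one end; the terminal node there is the unique short simple root (B_3), so the type is B_3 (the algebra so(7)).

B_3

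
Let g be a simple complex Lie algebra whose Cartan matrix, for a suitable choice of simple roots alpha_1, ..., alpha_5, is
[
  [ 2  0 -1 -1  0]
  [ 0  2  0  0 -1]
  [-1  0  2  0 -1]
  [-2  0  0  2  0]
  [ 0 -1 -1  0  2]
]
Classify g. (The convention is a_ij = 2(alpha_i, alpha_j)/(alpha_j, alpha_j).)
C_5 (sp(10))

The matrix has rank 5 with 2's on the diagonal. Reading the off-diagonal entries as Dynkin edges (a single edge where a_ij = a_ji = -1; a double or triple edge where a_ij * a_ji = 2 or 3), the diagram is a chain of 5 nodes with a double edge at one end; the terminal node there is the unique long simple root (C_5). One simple-root ordering that puts it in standard form is (alpha_2, alpha_5, alpha_3, alpha_1, alpha_4). So the algebra is type C_5, i.e. sp(10).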